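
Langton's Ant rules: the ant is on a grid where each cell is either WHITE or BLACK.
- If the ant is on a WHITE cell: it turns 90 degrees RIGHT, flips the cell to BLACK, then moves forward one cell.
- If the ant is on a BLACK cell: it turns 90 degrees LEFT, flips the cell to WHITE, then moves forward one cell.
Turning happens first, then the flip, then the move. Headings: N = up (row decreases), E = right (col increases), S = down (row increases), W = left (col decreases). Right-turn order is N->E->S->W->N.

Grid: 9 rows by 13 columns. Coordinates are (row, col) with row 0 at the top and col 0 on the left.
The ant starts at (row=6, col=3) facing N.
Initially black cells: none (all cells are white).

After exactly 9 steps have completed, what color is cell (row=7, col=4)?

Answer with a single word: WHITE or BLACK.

Answer: BLACK

Derivation:
Step 1: on WHITE (6,3): turn R to E, flip to black, move to (6,4). |black|=1
Step 2: on WHITE (6,4): turn R to S, flip to black, move to (7,4). |black|=2
Step 3: on WHITE (7,4): turn R to W, flip to black, move to (7,3). |black|=3
Step 4: on WHITE (7,3): turn R to N, flip to black, move to (6,3). |black|=4
Step 5: on BLACK (6,3): turn L to W, flip to white, move to (6,2). |black|=3
Step 6: on WHITE (6,2): turn R to N, flip to black, move to (5,2). |black|=4
Step 7: on WHITE (5,2): turn R to E, flip to black, move to (5,3). |black|=5
Step 8: on WHITE (5,3): turn R to S, flip to black, move to (6,3). |black|=6
Step 9: on WHITE (6,3): turn R to W, flip to black, move to (6,2). |black|=7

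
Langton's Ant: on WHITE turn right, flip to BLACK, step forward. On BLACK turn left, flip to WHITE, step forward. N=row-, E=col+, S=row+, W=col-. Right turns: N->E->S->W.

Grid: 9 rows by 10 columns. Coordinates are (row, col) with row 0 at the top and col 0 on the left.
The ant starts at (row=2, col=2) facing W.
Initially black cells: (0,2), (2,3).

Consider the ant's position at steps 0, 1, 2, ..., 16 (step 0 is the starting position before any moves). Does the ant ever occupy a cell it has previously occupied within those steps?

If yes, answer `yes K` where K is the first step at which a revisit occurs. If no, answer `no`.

Answer: yes 7

Derivation:
Step 1: on WHITE (2,2): turn R to N, flip to black, move to (1,2). |black|=3 — new cell
Step 2: on WHITE (1,2): turn R to E, flip to black, move to (1,3). |black|=4 — new cell
Step 3: on WHITE (1,3): turn R to S, flip to black, move to (2,3). |black|=5 — new cell
Step 4: on BLACK (2,3): turn L to E, flip to white, move to (2,4). |black|=4 — new cell
Step 5: on WHITE (2,4): turn R to S, flip to black, move to (3,4). |black|=5 — new cell
Step 6: on WHITE (3,4): turn R to W, flip to black, move to (3,3). |black|=6 — new cell
Step 7: on WHITE (3,3): turn R to N, flip to black, move to (2,3). |black|=7 — REVISIT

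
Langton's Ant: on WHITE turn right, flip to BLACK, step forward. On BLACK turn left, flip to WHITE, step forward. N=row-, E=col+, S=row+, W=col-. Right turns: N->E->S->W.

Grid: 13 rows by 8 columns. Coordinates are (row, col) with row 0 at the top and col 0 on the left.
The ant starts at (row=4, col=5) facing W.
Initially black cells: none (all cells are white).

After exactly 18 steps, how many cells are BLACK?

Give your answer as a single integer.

Step 1: on WHITE (4,5): turn R to N, flip to black, move to (3,5). |black|=1
Step 2: on WHITE (3,5): turn R to E, flip to black, move to (3,6). |black|=2
Step 3: on WHITE (3,6): turn R to S, flip to black, move to (4,6). |black|=3
Step 4: on WHITE (4,6): turn R to W, flip to black, move to (4,5). |black|=4
Step 5: on BLACK (4,5): turn L to S, flip to white, move to (5,5). |black|=3
Step 6: on WHITE (5,5): turn R to W, flip to black, move to (5,4). |black|=4
Step 7: on WHITE (5,4): turn R to N, flip to black, move to (4,4). |black|=5
Step 8: on WHITE (4,4): turn R to E, flip to black, move to (4,5). |black|=6
Step 9: on WHITE (4,5): turn R to S, flip to black, move to (5,5). |black|=7
Step 10: on BLACK (5,5): turn L to E, flip to white, move to (5,6). |black|=6
Step 11: on WHITE (5,6): turn R to S, flip to black, move to (6,6). |black|=7
Step 12: on WHITE (6,6): turn R to W, flip to black, move to (6,5). |black|=8
Step 13: on WHITE (6,5): turn R to N, flip to black, move to (5,5). |black|=9
Step 14: on WHITE (5,5): turn R to E, flip to black, move to (5,6). |black|=10
Step 15: on BLACK (5,6): turn L to N, flip to white, move to (4,6). |black|=9
Step 16: on BLACK (4,6): turn L to W, flip to white, move to (4,5). |black|=8
Step 17: on BLACK (4,5): turn L to S, flip to white, move to (5,5). |black|=7
Step 18: on BLACK (5,5): turn L to E, flip to white, move to (5,6). |black|=6

Answer: 6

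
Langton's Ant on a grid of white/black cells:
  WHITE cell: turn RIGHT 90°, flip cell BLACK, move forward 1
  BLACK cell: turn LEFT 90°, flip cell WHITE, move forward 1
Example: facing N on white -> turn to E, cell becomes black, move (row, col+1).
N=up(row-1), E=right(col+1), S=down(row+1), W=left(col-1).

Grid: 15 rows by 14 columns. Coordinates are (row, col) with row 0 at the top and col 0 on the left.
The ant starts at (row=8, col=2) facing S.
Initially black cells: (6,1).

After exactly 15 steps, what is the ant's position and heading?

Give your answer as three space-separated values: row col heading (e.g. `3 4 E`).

Step 1: on WHITE (8,2): turn R to W, flip to black, move to (8,1). |black|=2
Step 2: on WHITE (8,1): turn R to N, flip to black, move to (7,1). |black|=3
Step 3: on WHITE (7,1): turn R to E, flip to black, move to (7,2). |black|=4
Step 4: on WHITE (7,2): turn R to S, flip to black, move to (8,2). |black|=5
Step 5: on BLACK (8,2): turn L to E, flip to white, move to (8,3). |black|=4
Step 6: on WHITE (8,3): turn R to S, flip to black, move to (9,3). |black|=5
Step 7: on WHITE (9,3): turn R to W, flip to black, move to (9,2). |black|=6
Step 8: on WHITE (9,2): turn R to N, flip to black, move to (8,2). |black|=7
Step 9: on WHITE (8,2): turn R to E, flip to black, move to (8,3). |black|=8
Step 10: on BLACK (8,3): turn L to N, flip to white, move to (7,3). |black|=7
Step 11: on WHITE (7,3): turn R to E, flip to black, move to (7,4). |black|=8
Step 12: on WHITE (7,4): turn R to S, flip to black, move to (8,4). |black|=9
Step 13: on WHITE (8,4): turn R to W, flip to black, move to (8,3). |black|=10
Step 14: on WHITE (8,3): turn R to N, flip to black, move to (7,3). |black|=11
Step 15: on BLACK (7,3): turn L to W, flip to white, move to (7,2). |black|=10

Answer: 7 2 W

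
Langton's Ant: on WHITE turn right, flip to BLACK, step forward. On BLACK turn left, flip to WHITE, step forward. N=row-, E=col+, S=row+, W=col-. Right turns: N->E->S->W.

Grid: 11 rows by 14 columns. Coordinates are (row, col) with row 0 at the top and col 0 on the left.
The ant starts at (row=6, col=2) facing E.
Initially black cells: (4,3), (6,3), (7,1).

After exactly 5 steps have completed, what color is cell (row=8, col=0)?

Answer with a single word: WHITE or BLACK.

Step 1: on WHITE (6,2): turn R to S, flip to black, move to (7,2). |black|=4
Step 2: on WHITE (7,2): turn R to W, flip to black, move to (7,1). |black|=5
Step 3: on BLACK (7,1): turn L to S, flip to white, move to (8,1). |black|=4
Step 4: on WHITE (8,1): turn R to W, flip to black, move to (8,0). |black|=5
Step 5: on WHITE (8,0): turn R to N, flip to black, move to (7,0). |black|=6

Answer: BLACK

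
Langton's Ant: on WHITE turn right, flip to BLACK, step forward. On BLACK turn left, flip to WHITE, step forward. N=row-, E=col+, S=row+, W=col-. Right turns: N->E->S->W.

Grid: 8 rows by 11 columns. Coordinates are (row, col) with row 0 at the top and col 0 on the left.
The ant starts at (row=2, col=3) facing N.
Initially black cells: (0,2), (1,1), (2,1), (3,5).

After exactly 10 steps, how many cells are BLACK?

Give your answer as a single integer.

Answer: 10

Derivation:
Step 1: on WHITE (2,3): turn R to E, flip to black, move to (2,4). |black|=5
Step 2: on WHITE (2,4): turn R to S, flip to black, move to (3,4). |black|=6
Step 3: on WHITE (3,4): turn R to W, flip to black, move to (3,3). |black|=7
Step 4: on WHITE (3,3): turn R to N, flip to black, move to (2,3). |black|=8
Step 5: on BLACK (2,3): turn L to W, flip to white, move to (2,2). |black|=7
Step 6: on WHITE (2,2): turn R to N, flip to black, move to (1,2). |black|=8
Step 7: on WHITE (1,2): turn R to E, flip to black, move to (1,3). |black|=9
Step 8: on WHITE (1,3): turn R to S, flip to black, move to (2,3). |black|=10
Step 9: on WHITE (2,3): turn R to W, flip to black, move to (2,2). |black|=11
Step 10: on BLACK (2,2): turn L to S, flip to white, move to (3,2). |black|=10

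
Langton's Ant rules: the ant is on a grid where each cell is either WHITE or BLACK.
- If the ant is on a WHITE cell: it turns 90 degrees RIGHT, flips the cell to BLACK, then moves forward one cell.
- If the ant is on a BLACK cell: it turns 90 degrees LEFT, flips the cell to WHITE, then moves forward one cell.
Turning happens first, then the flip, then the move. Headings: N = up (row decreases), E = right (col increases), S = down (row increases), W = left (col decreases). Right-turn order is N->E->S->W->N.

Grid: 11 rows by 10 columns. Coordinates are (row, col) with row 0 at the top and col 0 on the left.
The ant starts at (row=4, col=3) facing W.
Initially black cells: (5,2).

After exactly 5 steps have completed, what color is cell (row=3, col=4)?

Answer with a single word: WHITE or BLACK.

Answer: BLACK

Derivation:
Step 1: on WHITE (4,3): turn R to N, flip to black, move to (3,3). |black|=2
Step 2: on WHITE (3,3): turn R to E, flip to black, move to (3,4). |black|=3
Step 3: on WHITE (3,4): turn R to S, flip to black, move to (4,4). |black|=4
Step 4: on WHITE (4,4): turn R to W, flip to black, move to (4,3). |black|=5
Step 5: on BLACK (4,3): turn L to S, flip to white, move to (5,3). |black|=4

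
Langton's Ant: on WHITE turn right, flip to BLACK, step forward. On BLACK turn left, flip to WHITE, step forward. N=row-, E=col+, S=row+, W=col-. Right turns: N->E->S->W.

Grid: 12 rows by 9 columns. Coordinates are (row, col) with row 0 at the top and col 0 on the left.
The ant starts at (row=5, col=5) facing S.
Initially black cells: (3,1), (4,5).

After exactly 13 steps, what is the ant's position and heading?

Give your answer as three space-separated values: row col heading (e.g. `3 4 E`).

Step 1: on WHITE (5,5): turn R to W, flip to black, move to (5,4). |black|=3
Step 2: on WHITE (5,4): turn R to N, flip to black, move to (4,4). |black|=4
Step 3: on WHITE (4,4): turn R to E, flip to black, move to (4,5). |black|=5
Step 4: on BLACK (4,5): turn L to N, flip to white, move to (3,5). |black|=4
Step 5: on WHITE (3,5): turn R to E, flip to black, move to (3,6). |black|=5
Step 6: on WHITE (3,6): turn R to S, flip to black, move to (4,6). |black|=6
Step 7: on WHITE (4,6): turn R to W, flip to black, move to (4,5). |black|=7
Step 8: on WHITE (4,5): turn R to N, flip to black, move to (3,5). |black|=8
Step 9: on BLACK (3,5): turn L to W, flip to white, move to (3,4). |black|=7
Step 10: on WHITE (3,4): turn R to N, flip to black, move to (2,4). |black|=8
Step 11: on WHITE (2,4): turn R to E, flip to black, move to (2,5). |black|=9
Step 12: on WHITE (2,5): turn R to S, flip to black, move to (3,5). |black|=10
Step 13: on WHITE (3,5): turn R to W, flip to black, move to (3,4). |black|=11

Answer: 3 4 W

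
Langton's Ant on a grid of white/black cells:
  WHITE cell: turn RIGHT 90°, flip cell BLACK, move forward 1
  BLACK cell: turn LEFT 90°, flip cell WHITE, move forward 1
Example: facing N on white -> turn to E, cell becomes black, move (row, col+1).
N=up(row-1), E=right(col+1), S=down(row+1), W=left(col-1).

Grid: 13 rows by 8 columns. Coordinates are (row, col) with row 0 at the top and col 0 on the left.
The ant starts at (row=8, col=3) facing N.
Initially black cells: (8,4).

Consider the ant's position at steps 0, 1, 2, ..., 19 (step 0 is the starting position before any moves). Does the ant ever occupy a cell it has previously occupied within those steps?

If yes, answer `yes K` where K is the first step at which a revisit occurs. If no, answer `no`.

Step 1: on WHITE (8,3): turn R to E, flip to black, move to (8,4). |black|=2 — new cell
Step 2: on BLACK (8,4): turn L to N, flip to white, move to (7,4). |black|=1 — new cell
Step 3: on WHITE (7,4): turn R to E, flip to black, move to (7,5). |black|=2 — new cell
Step 4: on WHITE (7,5): turn R to S, flip to black, move to (8,5). |black|=3 — new cell
Step 5: on WHITE (8,5): turn R to W, flip to black, move to (8,4). |black|=4 — REVISIT

Answer: yes 5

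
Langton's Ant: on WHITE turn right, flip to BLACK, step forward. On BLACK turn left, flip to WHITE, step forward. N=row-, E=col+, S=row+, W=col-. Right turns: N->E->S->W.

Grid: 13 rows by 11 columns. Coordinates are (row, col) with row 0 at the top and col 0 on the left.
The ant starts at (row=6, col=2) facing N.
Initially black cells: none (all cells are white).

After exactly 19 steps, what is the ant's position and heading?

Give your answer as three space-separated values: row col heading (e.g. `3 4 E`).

Answer: 7 0 W

Derivation:
Step 1: on WHITE (6,2): turn R to E, flip to black, move to (6,3). |black|=1
Step 2: on WHITE (6,3): turn R to S, flip to black, move to (7,3). |black|=2
Step 3: on WHITE (7,3): turn R to W, flip to black, move to (7,2). |black|=3
Step 4: on WHITE (7,2): turn R to N, flip to black, move to (6,2). |black|=4
Step 5: on BLACK (6,2): turn L to W, flip to white, move to (6,1). |black|=3
Step 6: on WHITE (6,1): turn R to N, flip to black, move to (5,1). |black|=4
Step 7: on WHITE (5,1): turn R to E, flip to black, move to (5,2). |black|=5
Step 8: on WHITE (5,2): turn R to S, flip to black, move to (6,2). |black|=6
Step 9: on WHITE (6,2): turn R to W, flip to black, move to (6,1). |black|=7
Step 10: on BLACK (6,1): turn L to S, flip to white, move to (7,1). |black|=6
Step 11: on WHITE (7,1): turn R to W, flip to black, move to (7,0). |black|=7
Step 12: on WHITE (7,0): turn R to N, flip to black, move to (6,0). |black|=8
Step 13: on WHITE (6,0): turn R to E, flip to black, move to (6,1). |black|=9
Step 14: on WHITE (6,1): turn R to S, flip to black, move to (7,1). |black|=10
Step 15: on BLACK (7,1): turn L to E, flip to white, move to (7,2). |black|=9
Step 16: on BLACK (7,2): turn L to N, flip to white, move to (6,2). |black|=8
Step 17: on BLACK (6,2): turn L to W, flip to white, move to (6,1). |black|=7
Step 18: on BLACK (6,1): turn L to S, flip to white, move to (7,1). |black|=6
Step 19: on WHITE (7,1): turn R to W, flip to black, move to (7,0). |black|=7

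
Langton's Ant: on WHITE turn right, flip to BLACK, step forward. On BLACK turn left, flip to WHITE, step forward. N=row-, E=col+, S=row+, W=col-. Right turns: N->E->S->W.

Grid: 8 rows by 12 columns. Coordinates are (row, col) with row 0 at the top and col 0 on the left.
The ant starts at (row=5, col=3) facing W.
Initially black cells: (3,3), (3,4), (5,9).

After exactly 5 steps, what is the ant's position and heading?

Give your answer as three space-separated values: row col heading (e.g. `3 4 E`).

Answer: 6 3 S

Derivation:
Step 1: on WHITE (5,3): turn R to N, flip to black, move to (4,3). |black|=4
Step 2: on WHITE (4,3): turn R to E, flip to black, move to (4,4). |black|=5
Step 3: on WHITE (4,4): turn R to S, flip to black, move to (5,4). |black|=6
Step 4: on WHITE (5,4): turn R to W, flip to black, move to (5,3). |black|=7
Step 5: on BLACK (5,3): turn L to S, flip to white, move to (6,3). |black|=6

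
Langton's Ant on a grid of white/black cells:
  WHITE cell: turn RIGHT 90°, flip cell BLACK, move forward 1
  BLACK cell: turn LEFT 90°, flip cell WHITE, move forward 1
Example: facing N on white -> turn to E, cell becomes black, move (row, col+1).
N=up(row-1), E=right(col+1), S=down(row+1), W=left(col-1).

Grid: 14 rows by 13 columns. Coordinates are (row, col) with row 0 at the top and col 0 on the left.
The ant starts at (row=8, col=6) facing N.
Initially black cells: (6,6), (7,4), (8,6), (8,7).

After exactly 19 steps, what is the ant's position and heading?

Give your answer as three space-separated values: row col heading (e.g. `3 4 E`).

Step 1: on BLACK (8,6): turn L to W, flip to white, move to (8,5). |black|=3
Step 2: on WHITE (8,5): turn R to N, flip to black, move to (7,5). |black|=4
Step 3: on WHITE (7,5): turn R to E, flip to black, move to (7,6). |black|=5
Step 4: on WHITE (7,6): turn R to S, flip to black, move to (8,6). |black|=6
Step 5: on WHITE (8,6): turn R to W, flip to black, move to (8,5). |black|=7
Step 6: on BLACK (8,5): turn L to S, flip to white, move to (9,5). |black|=6
Step 7: on WHITE (9,5): turn R to W, flip to black, move to (9,4). |black|=7
Step 8: on WHITE (9,4): turn R to N, flip to black, move to (8,4). |black|=8
Step 9: on WHITE (8,4): turn R to E, flip to black, move to (8,5). |black|=9
Step 10: on WHITE (8,5): turn R to S, flip to black, move to (9,5). |black|=10
Step 11: on BLACK (9,5): turn L to E, flip to white, move to (9,6). |black|=9
Step 12: on WHITE (9,6): turn R to S, flip to black, move to (10,6). |black|=10
Step 13: on WHITE (10,6): turn R to W, flip to black, move to (10,5). |black|=11
Step 14: on WHITE (10,5): turn R to N, flip to black, move to (9,5). |black|=12
Step 15: on WHITE (9,5): turn R to E, flip to black, move to (9,6). |black|=13
Step 16: on BLACK (9,6): turn L to N, flip to white, move to (8,6). |black|=12
Step 17: on BLACK (8,6): turn L to W, flip to white, move to (8,5). |black|=11
Step 18: on BLACK (8,5): turn L to S, flip to white, move to (9,5). |black|=10
Step 19: on BLACK (9,5): turn L to E, flip to white, move to (9,6). |black|=9

Answer: 9 6 E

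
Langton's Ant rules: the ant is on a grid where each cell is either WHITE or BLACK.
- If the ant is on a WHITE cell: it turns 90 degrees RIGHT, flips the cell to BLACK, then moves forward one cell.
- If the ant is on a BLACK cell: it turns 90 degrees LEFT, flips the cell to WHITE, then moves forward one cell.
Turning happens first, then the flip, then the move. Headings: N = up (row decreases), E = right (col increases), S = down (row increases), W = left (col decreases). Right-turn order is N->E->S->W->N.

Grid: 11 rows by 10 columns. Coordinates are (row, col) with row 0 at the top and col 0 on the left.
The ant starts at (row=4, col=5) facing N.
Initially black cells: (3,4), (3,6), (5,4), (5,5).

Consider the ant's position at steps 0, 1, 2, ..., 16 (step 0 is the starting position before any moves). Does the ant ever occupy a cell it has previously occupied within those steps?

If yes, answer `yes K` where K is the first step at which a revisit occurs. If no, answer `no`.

Step 1: on WHITE (4,5): turn R to E, flip to black, move to (4,6). |black|=5 — new cell
Step 2: on WHITE (4,6): turn R to S, flip to black, move to (5,6). |black|=6 — new cell
Step 3: on WHITE (5,6): turn R to W, flip to black, move to (5,5). |black|=7 — new cell
Step 4: on BLACK (5,5): turn L to S, flip to white, move to (6,5). |black|=6 — new cell
Step 5: on WHITE (6,5): turn R to W, flip to black, move to (6,4). |black|=7 — new cell
Step 6: on WHITE (6,4): turn R to N, flip to black, move to (5,4). |black|=8 — new cell
Step 7: on BLACK (5,4): turn L to W, flip to white, move to (5,3). |black|=7 — new cell
Step 8: on WHITE (5,3): turn R to N, flip to black, move to (4,3). |black|=8 — new cell
Step 9: on WHITE (4,3): turn R to E, flip to black, move to (4,4). |black|=9 — new cell
Step 10: on WHITE (4,4): turn R to S, flip to black, move to (5,4). |black|=10 — REVISIT

Answer: yes 10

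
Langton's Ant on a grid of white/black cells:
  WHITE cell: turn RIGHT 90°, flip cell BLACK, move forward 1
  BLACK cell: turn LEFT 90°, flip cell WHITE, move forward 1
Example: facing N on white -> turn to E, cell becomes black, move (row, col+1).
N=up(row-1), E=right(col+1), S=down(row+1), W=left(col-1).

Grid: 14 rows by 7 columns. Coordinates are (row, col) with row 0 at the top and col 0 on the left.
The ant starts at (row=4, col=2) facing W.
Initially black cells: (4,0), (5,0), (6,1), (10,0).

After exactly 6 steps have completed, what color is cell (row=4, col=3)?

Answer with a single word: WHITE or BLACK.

Answer: BLACK

Derivation:
Step 1: on WHITE (4,2): turn R to N, flip to black, move to (3,2). |black|=5
Step 2: on WHITE (3,2): turn R to E, flip to black, move to (3,3). |black|=6
Step 3: on WHITE (3,3): turn R to S, flip to black, move to (4,3). |black|=7
Step 4: on WHITE (4,3): turn R to W, flip to black, move to (4,2). |black|=8
Step 5: on BLACK (4,2): turn L to S, flip to white, move to (5,2). |black|=7
Step 6: on WHITE (5,2): turn R to W, flip to black, move to (5,1). |black|=8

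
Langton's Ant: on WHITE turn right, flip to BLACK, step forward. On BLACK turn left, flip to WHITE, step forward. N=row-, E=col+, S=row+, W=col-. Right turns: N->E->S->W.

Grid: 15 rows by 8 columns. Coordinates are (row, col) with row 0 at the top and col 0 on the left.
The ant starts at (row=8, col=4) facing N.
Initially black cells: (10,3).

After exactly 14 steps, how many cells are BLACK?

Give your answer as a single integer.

Answer: 11

Derivation:
Step 1: on WHITE (8,4): turn R to E, flip to black, move to (8,5). |black|=2
Step 2: on WHITE (8,5): turn R to S, flip to black, move to (9,5). |black|=3
Step 3: on WHITE (9,5): turn R to W, flip to black, move to (9,4). |black|=4
Step 4: on WHITE (9,4): turn R to N, flip to black, move to (8,4). |black|=5
Step 5: on BLACK (8,4): turn L to W, flip to white, move to (8,3). |black|=4
Step 6: on WHITE (8,3): turn R to N, flip to black, move to (7,3). |black|=5
Step 7: on WHITE (7,3): turn R to E, flip to black, move to (7,4). |black|=6
Step 8: on WHITE (7,4): turn R to S, flip to black, move to (8,4). |black|=7
Step 9: on WHITE (8,4): turn R to W, flip to black, move to (8,3). |black|=8
Step 10: on BLACK (8,3): turn L to S, flip to white, move to (9,3). |black|=7
Step 11: on WHITE (9,3): turn R to W, flip to black, move to (9,2). |black|=8
Step 12: on WHITE (9,2): turn R to N, flip to black, move to (8,2). |black|=9
Step 13: on WHITE (8,2): turn R to E, flip to black, move to (8,3). |black|=10
Step 14: on WHITE (8,3): turn R to S, flip to black, move to (9,3). |black|=11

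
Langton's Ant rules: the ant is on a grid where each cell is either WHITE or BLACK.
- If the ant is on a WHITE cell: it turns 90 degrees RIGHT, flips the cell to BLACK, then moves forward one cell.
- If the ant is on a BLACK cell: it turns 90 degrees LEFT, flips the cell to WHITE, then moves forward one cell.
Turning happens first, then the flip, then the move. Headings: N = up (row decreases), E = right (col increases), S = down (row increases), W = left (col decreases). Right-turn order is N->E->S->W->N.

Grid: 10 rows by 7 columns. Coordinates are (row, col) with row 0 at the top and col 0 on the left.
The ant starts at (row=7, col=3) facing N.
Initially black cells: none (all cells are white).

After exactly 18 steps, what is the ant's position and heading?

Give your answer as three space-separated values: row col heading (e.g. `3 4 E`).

Answer: 8 2 S

Derivation:
Step 1: on WHITE (7,3): turn R to E, flip to black, move to (7,4). |black|=1
Step 2: on WHITE (7,4): turn R to S, flip to black, move to (8,4). |black|=2
Step 3: on WHITE (8,4): turn R to W, flip to black, move to (8,3). |black|=3
Step 4: on WHITE (8,3): turn R to N, flip to black, move to (7,3). |black|=4
Step 5: on BLACK (7,3): turn L to W, flip to white, move to (7,2). |black|=3
Step 6: on WHITE (7,2): turn R to N, flip to black, move to (6,2). |black|=4
Step 7: on WHITE (6,2): turn R to E, flip to black, move to (6,3). |black|=5
Step 8: on WHITE (6,3): turn R to S, flip to black, move to (7,3). |black|=6
Step 9: on WHITE (7,3): turn R to W, flip to black, move to (7,2). |black|=7
Step 10: on BLACK (7,2): turn L to S, flip to white, move to (8,2). |black|=6
Step 11: on WHITE (8,2): turn R to W, flip to black, move to (8,1). |black|=7
Step 12: on WHITE (8,1): turn R to N, flip to black, move to (7,1). |black|=8
Step 13: on WHITE (7,1): turn R to E, flip to black, move to (7,2). |black|=9
Step 14: on WHITE (7,2): turn R to S, flip to black, move to (8,2). |black|=10
Step 15: on BLACK (8,2): turn L to E, flip to white, move to (8,3). |black|=9
Step 16: on BLACK (8,3): turn L to N, flip to white, move to (7,3). |black|=8
Step 17: on BLACK (7,3): turn L to W, flip to white, move to (7,2). |black|=7
Step 18: on BLACK (7,2): turn L to S, flip to white, move to (8,2). |black|=6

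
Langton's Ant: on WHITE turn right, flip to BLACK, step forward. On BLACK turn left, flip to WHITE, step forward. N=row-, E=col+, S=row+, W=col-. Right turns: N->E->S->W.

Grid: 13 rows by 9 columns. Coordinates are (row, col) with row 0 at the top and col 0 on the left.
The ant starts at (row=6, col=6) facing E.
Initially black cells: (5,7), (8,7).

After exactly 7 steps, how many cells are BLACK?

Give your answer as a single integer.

Answer: 5

Derivation:
Step 1: on WHITE (6,6): turn R to S, flip to black, move to (7,6). |black|=3
Step 2: on WHITE (7,6): turn R to W, flip to black, move to (7,5). |black|=4
Step 3: on WHITE (7,5): turn R to N, flip to black, move to (6,5). |black|=5
Step 4: on WHITE (6,5): turn R to E, flip to black, move to (6,6). |black|=6
Step 5: on BLACK (6,6): turn L to N, flip to white, move to (5,6). |black|=5
Step 6: on WHITE (5,6): turn R to E, flip to black, move to (5,7). |black|=6
Step 7: on BLACK (5,7): turn L to N, flip to white, move to (4,7). |black|=5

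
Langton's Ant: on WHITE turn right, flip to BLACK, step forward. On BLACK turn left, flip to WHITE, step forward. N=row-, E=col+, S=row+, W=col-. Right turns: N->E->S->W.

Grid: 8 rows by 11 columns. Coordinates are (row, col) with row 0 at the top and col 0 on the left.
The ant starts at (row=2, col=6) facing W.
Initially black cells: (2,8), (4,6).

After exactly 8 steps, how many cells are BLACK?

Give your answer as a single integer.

Step 1: on WHITE (2,6): turn R to N, flip to black, move to (1,6). |black|=3
Step 2: on WHITE (1,6): turn R to E, flip to black, move to (1,7). |black|=4
Step 3: on WHITE (1,7): turn R to S, flip to black, move to (2,7). |black|=5
Step 4: on WHITE (2,7): turn R to W, flip to black, move to (2,6). |black|=6
Step 5: on BLACK (2,6): turn L to S, flip to white, move to (3,6). |black|=5
Step 6: on WHITE (3,6): turn R to W, flip to black, move to (3,5). |black|=6
Step 7: on WHITE (3,5): turn R to N, flip to black, move to (2,5). |black|=7
Step 8: on WHITE (2,5): turn R to E, flip to black, move to (2,6). |black|=8

Answer: 8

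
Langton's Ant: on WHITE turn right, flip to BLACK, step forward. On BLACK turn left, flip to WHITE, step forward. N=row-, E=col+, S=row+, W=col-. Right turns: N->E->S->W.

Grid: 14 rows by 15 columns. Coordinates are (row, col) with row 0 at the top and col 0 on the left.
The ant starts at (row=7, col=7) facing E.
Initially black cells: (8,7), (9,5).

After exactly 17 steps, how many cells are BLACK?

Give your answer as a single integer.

Answer: 5

Derivation:
Step 1: on WHITE (7,7): turn R to S, flip to black, move to (8,7). |black|=3
Step 2: on BLACK (8,7): turn L to E, flip to white, move to (8,8). |black|=2
Step 3: on WHITE (8,8): turn R to S, flip to black, move to (9,8). |black|=3
Step 4: on WHITE (9,8): turn R to W, flip to black, move to (9,7). |black|=4
Step 5: on WHITE (9,7): turn R to N, flip to black, move to (8,7). |black|=5
Step 6: on WHITE (8,7): turn R to E, flip to black, move to (8,8). |black|=6
Step 7: on BLACK (8,8): turn L to N, flip to white, move to (7,8). |black|=5
Step 8: on WHITE (7,8): turn R to E, flip to black, move to (7,9). |black|=6
Step 9: on WHITE (7,9): turn R to S, flip to black, move to (8,9). |black|=7
Step 10: on WHITE (8,9): turn R to W, flip to black, move to (8,8). |black|=8
Step 11: on WHITE (8,8): turn R to N, flip to black, move to (7,8). |black|=9
Step 12: on BLACK (7,8): turn L to W, flip to white, move to (7,7). |black|=8
Step 13: on BLACK (7,7): turn L to S, flip to white, move to (8,7). |black|=7
Step 14: on BLACK (8,7): turn L to E, flip to white, move to (8,8). |black|=6
Step 15: on BLACK (8,8): turn L to N, flip to white, move to (7,8). |black|=5
Step 16: on WHITE (7,8): turn R to E, flip to black, move to (7,9). |black|=6
Step 17: on BLACK (7,9): turn L to N, flip to white, move to (6,9). |black|=5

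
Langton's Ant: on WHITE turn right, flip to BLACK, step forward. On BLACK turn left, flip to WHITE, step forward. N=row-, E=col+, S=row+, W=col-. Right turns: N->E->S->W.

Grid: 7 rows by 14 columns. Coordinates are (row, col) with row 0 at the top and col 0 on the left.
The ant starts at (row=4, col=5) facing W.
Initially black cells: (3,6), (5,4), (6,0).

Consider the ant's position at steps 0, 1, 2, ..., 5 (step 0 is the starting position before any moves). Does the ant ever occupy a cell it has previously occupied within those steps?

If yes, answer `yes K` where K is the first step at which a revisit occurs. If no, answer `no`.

Step 1: on WHITE (4,5): turn R to N, flip to black, move to (3,5). |black|=4 — new cell
Step 2: on WHITE (3,5): turn R to E, flip to black, move to (3,6). |black|=5 — new cell
Step 3: on BLACK (3,6): turn L to N, flip to white, move to (2,6). |black|=4 — new cell
Step 4: on WHITE (2,6): turn R to E, flip to black, move to (2,7). |black|=5 — new cell
Step 5: on WHITE (2,7): turn R to S, flip to black, move to (3,7). |black|=6 — new cell
No revisit within 5 steps.

Answer: no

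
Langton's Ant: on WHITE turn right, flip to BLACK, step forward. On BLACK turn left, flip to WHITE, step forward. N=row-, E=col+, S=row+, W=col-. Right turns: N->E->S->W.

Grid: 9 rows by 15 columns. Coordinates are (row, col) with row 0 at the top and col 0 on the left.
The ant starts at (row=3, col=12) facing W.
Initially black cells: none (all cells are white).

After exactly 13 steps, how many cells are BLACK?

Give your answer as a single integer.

Step 1: on WHITE (3,12): turn R to N, flip to black, move to (2,12). |black|=1
Step 2: on WHITE (2,12): turn R to E, flip to black, move to (2,13). |black|=2
Step 3: on WHITE (2,13): turn R to S, flip to black, move to (3,13). |black|=3
Step 4: on WHITE (3,13): turn R to W, flip to black, move to (3,12). |black|=4
Step 5: on BLACK (3,12): turn L to S, flip to white, move to (4,12). |black|=3
Step 6: on WHITE (4,12): turn R to W, flip to black, move to (4,11). |black|=4
Step 7: on WHITE (4,11): turn R to N, flip to black, move to (3,11). |black|=5
Step 8: on WHITE (3,11): turn R to E, flip to black, move to (3,12). |black|=6
Step 9: on WHITE (3,12): turn R to S, flip to black, move to (4,12). |black|=7
Step 10: on BLACK (4,12): turn L to E, flip to white, move to (4,13). |black|=6
Step 11: on WHITE (4,13): turn R to S, flip to black, move to (5,13). |black|=7
Step 12: on WHITE (5,13): turn R to W, flip to black, move to (5,12). |black|=8
Step 13: on WHITE (5,12): turn R to N, flip to black, move to (4,12). |black|=9

Answer: 9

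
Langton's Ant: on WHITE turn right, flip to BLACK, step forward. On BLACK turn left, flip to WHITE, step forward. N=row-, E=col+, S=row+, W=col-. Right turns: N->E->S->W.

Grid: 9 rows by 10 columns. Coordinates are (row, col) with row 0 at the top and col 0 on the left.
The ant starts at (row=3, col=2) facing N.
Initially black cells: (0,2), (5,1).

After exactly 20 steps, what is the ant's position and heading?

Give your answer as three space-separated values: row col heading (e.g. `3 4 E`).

Answer: 5 0 S

Derivation:
Step 1: on WHITE (3,2): turn R to E, flip to black, move to (3,3). |black|=3
Step 2: on WHITE (3,3): turn R to S, flip to black, move to (4,3). |black|=4
Step 3: on WHITE (4,3): turn R to W, flip to black, move to (4,2). |black|=5
Step 4: on WHITE (4,2): turn R to N, flip to black, move to (3,2). |black|=6
Step 5: on BLACK (3,2): turn L to W, flip to white, move to (3,1). |black|=5
Step 6: on WHITE (3,1): turn R to N, flip to black, move to (2,1). |black|=6
Step 7: on WHITE (2,1): turn R to E, flip to black, move to (2,2). |black|=7
Step 8: on WHITE (2,2): turn R to S, flip to black, move to (3,2). |black|=8
Step 9: on WHITE (3,2): turn R to W, flip to black, move to (3,1). |black|=9
Step 10: on BLACK (3,1): turn L to S, flip to white, move to (4,1). |black|=8
Step 11: on WHITE (4,1): turn R to W, flip to black, move to (4,0). |black|=9
Step 12: on WHITE (4,0): turn R to N, flip to black, move to (3,0). |black|=10
Step 13: on WHITE (3,0): turn R to E, flip to black, move to (3,1). |black|=11
Step 14: on WHITE (3,1): turn R to S, flip to black, move to (4,1). |black|=12
Step 15: on BLACK (4,1): turn L to E, flip to white, move to (4,2). |black|=11
Step 16: on BLACK (4,2): turn L to N, flip to white, move to (3,2). |black|=10
Step 17: on BLACK (3,2): turn L to W, flip to white, move to (3,1). |black|=9
Step 18: on BLACK (3,1): turn L to S, flip to white, move to (4,1). |black|=8
Step 19: on WHITE (4,1): turn R to W, flip to black, move to (4,0). |black|=9
Step 20: on BLACK (4,0): turn L to S, flip to white, move to (5,0). |black|=8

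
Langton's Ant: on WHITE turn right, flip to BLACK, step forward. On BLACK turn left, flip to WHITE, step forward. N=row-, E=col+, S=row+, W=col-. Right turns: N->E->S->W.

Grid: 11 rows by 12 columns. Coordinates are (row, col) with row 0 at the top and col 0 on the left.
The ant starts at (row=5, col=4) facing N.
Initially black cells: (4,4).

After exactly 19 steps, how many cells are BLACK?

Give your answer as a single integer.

Answer: 10

Derivation:
Step 1: on WHITE (5,4): turn R to E, flip to black, move to (5,5). |black|=2
Step 2: on WHITE (5,5): turn R to S, flip to black, move to (6,5). |black|=3
Step 3: on WHITE (6,5): turn R to W, flip to black, move to (6,4). |black|=4
Step 4: on WHITE (6,4): turn R to N, flip to black, move to (5,4). |black|=5
Step 5: on BLACK (5,4): turn L to W, flip to white, move to (5,3). |black|=4
Step 6: on WHITE (5,3): turn R to N, flip to black, move to (4,3). |black|=5
Step 7: on WHITE (4,3): turn R to E, flip to black, move to (4,4). |black|=6
Step 8: on BLACK (4,4): turn L to N, flip to white, move to (3,4). |black|=5
Step 9: on WHITE (3,4): turn R to E, flip to black, move to (3,5). |black|=6
Step 10: on WHITE (3,5): turn R to S, flip to black, move to (4,5). |black|=7
Step 11: on WHITE (4,5): turn R to W, flip to black, move to (4,4). |black|=8
Step 12: on WHITE (4,4): turn R to N, flip to black, move to (3,4). |black|=9
Step 13: on BLACK (3,4): turn L to W, flip to white, move to (3,3). |black|=8
Step 14: on WHITE (3,3): turn R to N, flip to black, move to (2,3). |black|=9
Step 15: on WHITE (2,3): turn R to E, flip to black, move to (2,4). |black|=10
Step 16: on WHITE (2,4): turn R to S, flip to black, move to (3,4). |black|=11
Step 17: on WHITE (3,4): turn R to W, flip to black, move to (3,3). |black|=12
Step 18: on BLACK (3,3): turn L to S, flip to white, move to (4,3). |black|=11
Step 19: on BLACK (4,3): turn L to E, flip to white, move to (4,4). |black|=10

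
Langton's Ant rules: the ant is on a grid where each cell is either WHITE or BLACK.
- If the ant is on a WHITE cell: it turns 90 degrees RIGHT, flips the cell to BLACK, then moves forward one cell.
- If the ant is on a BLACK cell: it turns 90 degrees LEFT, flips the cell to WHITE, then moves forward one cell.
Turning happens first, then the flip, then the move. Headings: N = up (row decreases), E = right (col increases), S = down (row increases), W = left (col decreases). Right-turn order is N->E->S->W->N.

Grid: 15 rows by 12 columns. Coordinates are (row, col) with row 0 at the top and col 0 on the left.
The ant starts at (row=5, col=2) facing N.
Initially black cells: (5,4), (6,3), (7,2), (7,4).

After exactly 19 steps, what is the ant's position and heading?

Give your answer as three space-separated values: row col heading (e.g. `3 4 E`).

Answer: 6 6 E

Derivation:
Step 1: on WHITE (5,2): turn R to E, flip to black, move to (5,3). |black|=5
Step 2: on WHITE (5,3): turn R to S, flip to black, move to (6,3). |black|=6
Step 3: on BLACK (6,3): turn L to E, flip to white, move to (6,4). |black|=5
Step 4: on WHITE (6,4): turn R to S, flip to black, move to (7,4). |black|=6
Step 5: on BLACK (7,4): turn L to E, flip to white, move to (7,5). |black|=5
Step 6: on WHITE (7,5): turn R to S, flip to black, move to (8,5). |black|=6
Step 7: on WHITE (8,5): turn R to W, flip to black, move to (8,4). |black|=7
Step 8: on WHITE (8,4): turn R to N, flip to black, move to (7,4). |black|=8
Step 9: on WHITE (7,4): turn R to E, flip to black, move to (7,5). |black|=9
Step 10: on BLACK (7,5): turn L to N, flip to white, move to (6,5). |black|=8
Step 11: on WHITE (6,5): turn R to E, flip to black, move to (6,6). |black|=9
Step 12: on WHITE (6,6): turn R to S, flip to black, move to (7,6). |black|=10
Step 13: on WHITE (7,6): turn R to W, flip to black, move to (7,5). |black|=11
Step 14: on WHITE (7,5): turn R to N, flip to black, move to (6,5). |black|=12
Step 15: on BLACK (6,5): turn L to W, flip to white, move to (6,4). |black|=11
Step 16: on BLACK (6,4): turn L to S, flip to white, move to (7,4). |black|=10
Step 17: on BLACK (7,4): turn L to E, flip to white, move to (7,5). |black|=9
Step 18: on BLACK (7,5): turn L to N, flip to white, move to (6,5). |black|=8
Step 19: on WHITE (6,5): turn R to E, flip to black, move to (6,6). |black|=9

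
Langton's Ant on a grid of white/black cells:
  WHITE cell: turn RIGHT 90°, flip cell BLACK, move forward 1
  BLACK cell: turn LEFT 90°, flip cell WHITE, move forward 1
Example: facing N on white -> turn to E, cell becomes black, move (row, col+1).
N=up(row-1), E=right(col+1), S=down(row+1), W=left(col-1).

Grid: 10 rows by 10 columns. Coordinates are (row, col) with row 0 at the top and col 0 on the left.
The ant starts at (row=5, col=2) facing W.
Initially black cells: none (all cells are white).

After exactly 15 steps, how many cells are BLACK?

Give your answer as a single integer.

Answer: 9

Derivation:
Step 1: on WHITE (5,2): turn R to N, flip to black, move to (4,2). |black|=1
Step 2: on WHITE (4,2): turn R to E, flip to black, move to (4,3). |black|=2
Step 3: on WHITE (4,3): turn R to S, flip to black, move to (5,3). |black|=3
Step 4: on WHITE (5,3): turn R to W, flip to black, move to (5,2). |black|=4
Step 5: on BLACK (5,2): turn L to S, flip to white, move to (6,2). |black|=3
Step 6: on WHITE (6,2): turn R to W, flip to black, move to (6,1). |black|=4
Step 7: on WHITE (6,1): turn R to N, flip to black, move to (5,1). |black|=5
Step 8: on WHITE (5,1): turn R to E, flip to black, move to (5,2). |black|=6
Step 9: on WHITE (5,2): turn R to S, flip to black, move to (6,2). |black|=7
Step 10: on BLACK (6,2): turn L to E, flip to white, move to (6,3). |black|=6
Step 11: on WHITE (6,3): turn R to S, flip to black, move to (7,3). |black|=7
Step 12: on WHITE (7,3): turn R to W, flip to black, move to (7,2). |black|=8
Step 13: on WHITE (7,2): turn R to N, flip to black, move to (6,2). |black|=9
Step 14: on WHITE (6,2): turn R to E, flip to black, move to (6,3). |black|=10
Step 15: on BLACK (6,3): turn L to N, flip to white, move to (5,3). |black|=9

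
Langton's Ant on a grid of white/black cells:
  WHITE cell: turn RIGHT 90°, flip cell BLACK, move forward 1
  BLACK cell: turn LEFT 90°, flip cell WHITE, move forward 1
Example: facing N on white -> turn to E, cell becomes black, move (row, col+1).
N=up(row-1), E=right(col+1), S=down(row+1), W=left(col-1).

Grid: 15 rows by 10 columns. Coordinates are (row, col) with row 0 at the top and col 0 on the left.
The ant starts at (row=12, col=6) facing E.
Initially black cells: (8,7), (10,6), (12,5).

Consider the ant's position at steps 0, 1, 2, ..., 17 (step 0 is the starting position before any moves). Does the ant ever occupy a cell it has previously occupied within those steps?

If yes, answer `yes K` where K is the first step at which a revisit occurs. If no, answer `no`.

Step 1: on WHITE (12,6): turn R to S, flip to black, move to (13,6). |black|=4 — new cell
Step 2: on WHITE (13,6): turn R to W, flip to black, move to (13,5). |black|=5 — new cell
Step 3: on WHITE (13,5): turn R to N, flip to black, move to (12,5). |black|=6 — new cell
Step 4: on BLACK (12,5): turn L to W, flip to white, move to (12,4). |black|=5 — new cell
Step 5: on WHITE (12,4): turn R to N, flip to black, move to (11,4). |black|=6 — new cell
Step 6: on WHITE (11,4): turn R to E, flip to black, move to (11,5). |black|=7 — new cell
Step 7: on WHITE (11,5): turn R to S, flip to black, move to (12,5). |black|=8 — REVISIT

Answer: yes 7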